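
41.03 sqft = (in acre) 0.0009419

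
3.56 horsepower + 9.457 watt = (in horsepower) 3.573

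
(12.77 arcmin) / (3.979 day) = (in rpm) 1.032e-07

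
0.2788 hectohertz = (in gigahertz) 2.788e-08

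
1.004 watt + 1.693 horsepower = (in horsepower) 1.694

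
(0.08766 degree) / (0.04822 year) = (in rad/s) 1.006e-09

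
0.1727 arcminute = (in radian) 5.024e-05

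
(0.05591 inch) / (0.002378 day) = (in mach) 2.03e-08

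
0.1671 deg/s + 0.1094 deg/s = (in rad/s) 0.004826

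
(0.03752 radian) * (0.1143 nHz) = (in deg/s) 2.457e-10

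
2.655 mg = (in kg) 2.655e-06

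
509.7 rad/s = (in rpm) 4867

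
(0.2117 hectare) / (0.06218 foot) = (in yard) 1.222e+05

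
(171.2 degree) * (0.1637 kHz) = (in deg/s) 2.803e+04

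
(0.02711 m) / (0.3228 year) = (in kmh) 9.587e-09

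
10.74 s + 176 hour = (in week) 1.048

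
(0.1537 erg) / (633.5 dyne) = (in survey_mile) 1.508e-09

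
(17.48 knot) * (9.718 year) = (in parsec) 8.931e-08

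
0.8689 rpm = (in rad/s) 0.09099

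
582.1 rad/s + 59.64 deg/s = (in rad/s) 583.1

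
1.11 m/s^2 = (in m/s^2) 1.11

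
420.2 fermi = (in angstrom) 0.004202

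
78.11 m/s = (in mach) 0.2294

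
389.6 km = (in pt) 1.104e+09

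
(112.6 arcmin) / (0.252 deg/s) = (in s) 7.447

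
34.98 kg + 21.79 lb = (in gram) 4.486e+04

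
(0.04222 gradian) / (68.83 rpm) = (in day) 1.065e-09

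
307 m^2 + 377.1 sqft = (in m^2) 342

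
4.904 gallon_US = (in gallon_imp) 4.083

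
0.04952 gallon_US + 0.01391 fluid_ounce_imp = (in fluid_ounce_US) 6.352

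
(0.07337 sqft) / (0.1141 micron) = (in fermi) 5.974e+19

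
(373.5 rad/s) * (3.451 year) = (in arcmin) 1.397e+14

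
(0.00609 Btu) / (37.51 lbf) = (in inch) 1.516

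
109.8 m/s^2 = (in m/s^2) 109.8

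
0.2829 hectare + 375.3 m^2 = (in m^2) 3204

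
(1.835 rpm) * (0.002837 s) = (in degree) 0.03124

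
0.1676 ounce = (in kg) 0.004751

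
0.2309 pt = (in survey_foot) 0.0002672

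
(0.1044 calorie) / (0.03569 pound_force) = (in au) 1.839e-11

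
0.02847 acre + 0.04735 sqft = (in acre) 0.02847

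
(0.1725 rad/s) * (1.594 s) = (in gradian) 17.5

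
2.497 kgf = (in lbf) 5.505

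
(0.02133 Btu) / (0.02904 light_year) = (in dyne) 8.191e-09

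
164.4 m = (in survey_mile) 0.1022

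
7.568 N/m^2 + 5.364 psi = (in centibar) 36.99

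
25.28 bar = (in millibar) 2.528e+04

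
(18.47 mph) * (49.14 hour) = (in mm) 1.461e+09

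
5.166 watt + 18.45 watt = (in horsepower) 0.03167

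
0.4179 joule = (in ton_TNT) 9.988e-11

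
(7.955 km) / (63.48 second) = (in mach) 0.368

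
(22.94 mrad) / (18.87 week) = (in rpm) 1.919e-08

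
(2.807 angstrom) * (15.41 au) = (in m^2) 647.1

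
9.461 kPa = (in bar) 0.09461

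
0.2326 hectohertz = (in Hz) 23.26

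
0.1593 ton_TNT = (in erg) 6.665e+15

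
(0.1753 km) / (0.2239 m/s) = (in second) 782.9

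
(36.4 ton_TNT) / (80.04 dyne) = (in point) 5.394e+17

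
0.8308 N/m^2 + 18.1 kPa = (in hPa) 181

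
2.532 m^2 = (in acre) 0.0006257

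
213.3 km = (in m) 2.133e+05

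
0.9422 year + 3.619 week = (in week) 52.75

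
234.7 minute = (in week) 0.02328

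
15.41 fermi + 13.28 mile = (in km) 21.37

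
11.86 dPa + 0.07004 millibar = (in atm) 8.083e-05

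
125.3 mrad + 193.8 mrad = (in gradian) 20.31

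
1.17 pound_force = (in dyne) 5.204e+05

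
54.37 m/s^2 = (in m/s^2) 54.37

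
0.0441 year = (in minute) 2.318e+04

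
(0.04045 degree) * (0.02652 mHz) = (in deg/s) 1.073e-06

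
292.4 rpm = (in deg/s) 1754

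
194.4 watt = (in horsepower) 0.2607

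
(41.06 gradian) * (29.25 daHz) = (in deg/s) 1.081e+04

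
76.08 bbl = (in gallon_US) 3195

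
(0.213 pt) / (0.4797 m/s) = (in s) 0.0001566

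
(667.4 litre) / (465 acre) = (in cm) 3.547e-05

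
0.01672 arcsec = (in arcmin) 0.0002787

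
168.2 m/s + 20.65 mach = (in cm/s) 7.2e+05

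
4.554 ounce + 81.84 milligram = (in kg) 0.1292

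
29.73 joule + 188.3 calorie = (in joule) 817.6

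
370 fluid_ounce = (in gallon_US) 2.891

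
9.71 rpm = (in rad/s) 1.017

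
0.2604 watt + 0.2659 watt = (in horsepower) 0.0007058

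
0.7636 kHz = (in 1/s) 763.6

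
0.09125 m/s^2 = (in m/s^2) 0.09125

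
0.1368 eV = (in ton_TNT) 5.238e-30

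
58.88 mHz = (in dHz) 0.5888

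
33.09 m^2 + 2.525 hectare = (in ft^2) 2.721e+05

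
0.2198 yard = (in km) 0.000201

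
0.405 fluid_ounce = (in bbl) 7.533e-05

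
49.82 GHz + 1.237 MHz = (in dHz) 4.982e+11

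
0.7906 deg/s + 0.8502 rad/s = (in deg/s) 49.5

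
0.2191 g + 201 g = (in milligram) 2.012e+05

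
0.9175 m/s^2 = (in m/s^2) 0.9175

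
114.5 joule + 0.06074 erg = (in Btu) 0.1085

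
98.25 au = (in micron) 1.47e+19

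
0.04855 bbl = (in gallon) 2.039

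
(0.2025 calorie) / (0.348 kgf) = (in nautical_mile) 0.0001341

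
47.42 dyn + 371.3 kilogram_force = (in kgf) 371.3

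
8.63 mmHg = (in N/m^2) 1151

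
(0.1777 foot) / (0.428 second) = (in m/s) 0.1265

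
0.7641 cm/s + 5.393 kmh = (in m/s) 1.506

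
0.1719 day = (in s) 1.485e+04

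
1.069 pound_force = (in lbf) 1.069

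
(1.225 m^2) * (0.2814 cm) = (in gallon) 0.9106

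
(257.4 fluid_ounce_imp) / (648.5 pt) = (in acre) 7.899e-06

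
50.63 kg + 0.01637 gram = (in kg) 50.63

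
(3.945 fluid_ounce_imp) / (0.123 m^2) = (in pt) 2.583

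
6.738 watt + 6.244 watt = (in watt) 12.98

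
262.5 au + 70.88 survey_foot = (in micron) 3.927e+19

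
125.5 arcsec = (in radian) 0.0006084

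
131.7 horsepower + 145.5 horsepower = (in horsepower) 277.2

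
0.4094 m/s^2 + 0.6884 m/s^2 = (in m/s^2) 1.098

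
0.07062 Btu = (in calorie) 17.81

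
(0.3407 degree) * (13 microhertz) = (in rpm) 7.382e-07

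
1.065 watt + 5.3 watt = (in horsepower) 0.008536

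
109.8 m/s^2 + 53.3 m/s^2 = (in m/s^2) 163.1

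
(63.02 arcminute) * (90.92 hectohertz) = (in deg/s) 9550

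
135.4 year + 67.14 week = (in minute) 7.184e+07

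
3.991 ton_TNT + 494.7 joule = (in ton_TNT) 3.991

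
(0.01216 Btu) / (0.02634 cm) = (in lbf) 1.095e+04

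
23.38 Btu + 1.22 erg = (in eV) 1.54e+23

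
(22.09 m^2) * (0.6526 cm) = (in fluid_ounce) 4875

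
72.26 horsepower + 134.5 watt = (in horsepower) 72.44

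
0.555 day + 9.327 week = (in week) 9.406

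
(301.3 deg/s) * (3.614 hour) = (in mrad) 6.842e+07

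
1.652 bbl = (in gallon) 69.38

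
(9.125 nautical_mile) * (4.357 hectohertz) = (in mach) 2.162e+04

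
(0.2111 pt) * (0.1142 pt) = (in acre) 7.414e-13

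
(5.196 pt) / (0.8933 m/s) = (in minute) 3.42e-05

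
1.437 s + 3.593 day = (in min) 5174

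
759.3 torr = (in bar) 1.012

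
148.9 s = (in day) 0.001723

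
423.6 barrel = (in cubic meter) 67.35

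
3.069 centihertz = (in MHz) 3.069e-08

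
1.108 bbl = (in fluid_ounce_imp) 6200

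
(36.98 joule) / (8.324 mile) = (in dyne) 276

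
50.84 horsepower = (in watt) 3.791e+04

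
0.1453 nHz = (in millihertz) 1.453e-07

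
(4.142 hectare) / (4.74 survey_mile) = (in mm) 5430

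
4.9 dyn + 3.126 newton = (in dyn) 3.126e+05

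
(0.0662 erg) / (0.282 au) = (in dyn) 1.569e-14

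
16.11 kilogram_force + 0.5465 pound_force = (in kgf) 16.36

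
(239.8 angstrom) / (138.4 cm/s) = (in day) 2.005e-13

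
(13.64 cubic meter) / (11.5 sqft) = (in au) 8.534e-11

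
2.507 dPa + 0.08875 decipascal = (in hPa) 0.002596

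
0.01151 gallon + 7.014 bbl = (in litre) 1115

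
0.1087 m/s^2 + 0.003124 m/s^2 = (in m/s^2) 0.1118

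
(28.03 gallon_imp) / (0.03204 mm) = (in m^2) 3977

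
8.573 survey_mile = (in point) 3.911e+07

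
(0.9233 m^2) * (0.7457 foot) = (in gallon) 55.44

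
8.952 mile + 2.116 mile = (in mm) 1.781e+07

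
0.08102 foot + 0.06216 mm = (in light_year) 2.617e-18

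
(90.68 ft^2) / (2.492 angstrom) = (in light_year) 3.573e-06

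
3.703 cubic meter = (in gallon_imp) 814.5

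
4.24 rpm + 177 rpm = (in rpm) 181.2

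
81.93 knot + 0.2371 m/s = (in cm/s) 4239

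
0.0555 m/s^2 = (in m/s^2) 0.0555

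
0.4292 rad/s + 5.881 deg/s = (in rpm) 5.079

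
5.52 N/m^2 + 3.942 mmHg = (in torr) 3.983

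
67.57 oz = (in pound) 4.223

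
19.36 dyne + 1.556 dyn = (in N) 0.0002092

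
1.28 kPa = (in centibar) 1.28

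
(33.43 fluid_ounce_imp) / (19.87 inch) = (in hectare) 1.882e-07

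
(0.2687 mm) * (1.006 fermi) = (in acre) 6.68e-23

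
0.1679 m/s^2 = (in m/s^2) 0.1679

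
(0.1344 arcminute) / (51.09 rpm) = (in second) 7.307e-06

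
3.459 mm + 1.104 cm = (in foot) 0.04757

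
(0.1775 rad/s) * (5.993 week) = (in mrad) 6.434e+08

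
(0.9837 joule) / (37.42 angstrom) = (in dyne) 2.629e+13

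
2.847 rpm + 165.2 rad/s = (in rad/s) 165.5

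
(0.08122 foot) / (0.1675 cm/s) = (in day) 0.0001711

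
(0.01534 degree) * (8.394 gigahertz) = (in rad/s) 2.247e+06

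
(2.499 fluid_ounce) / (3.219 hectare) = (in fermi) 2.296e+06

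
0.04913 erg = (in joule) 4.913e-09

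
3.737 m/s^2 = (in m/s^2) 3.737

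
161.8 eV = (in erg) 2.592e-10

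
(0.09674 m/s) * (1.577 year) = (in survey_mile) 2989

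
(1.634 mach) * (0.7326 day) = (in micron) 3.522e+13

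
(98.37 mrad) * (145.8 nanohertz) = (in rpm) 1.37e-07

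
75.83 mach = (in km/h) 9.295e+04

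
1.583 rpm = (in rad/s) 0.1658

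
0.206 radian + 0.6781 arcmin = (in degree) 11.81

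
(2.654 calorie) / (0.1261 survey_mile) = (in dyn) 5472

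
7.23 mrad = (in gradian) 0.4603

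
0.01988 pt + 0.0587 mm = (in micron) 65.71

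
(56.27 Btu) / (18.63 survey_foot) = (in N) 1.045e+04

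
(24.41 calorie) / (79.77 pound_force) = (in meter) 0.2878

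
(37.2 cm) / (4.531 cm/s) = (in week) 1.357e-05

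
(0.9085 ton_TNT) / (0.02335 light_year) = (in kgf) 1.755e-06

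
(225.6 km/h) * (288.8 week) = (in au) 0.07317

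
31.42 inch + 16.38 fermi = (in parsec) 2.586e-17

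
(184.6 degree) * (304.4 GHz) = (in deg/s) 5.619e+13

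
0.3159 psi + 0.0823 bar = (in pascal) 1.041e+04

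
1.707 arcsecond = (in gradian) 0.0005269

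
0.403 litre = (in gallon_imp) 0.08865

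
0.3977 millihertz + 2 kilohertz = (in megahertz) 0.002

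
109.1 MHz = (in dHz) 1.091e+09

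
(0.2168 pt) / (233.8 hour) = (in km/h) 3.271e-10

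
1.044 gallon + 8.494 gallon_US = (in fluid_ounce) 1221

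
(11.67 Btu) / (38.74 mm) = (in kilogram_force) 3.241e+04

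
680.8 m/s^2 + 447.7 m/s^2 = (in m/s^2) 1128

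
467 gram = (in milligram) 4.67e+05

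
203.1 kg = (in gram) 2.031e+05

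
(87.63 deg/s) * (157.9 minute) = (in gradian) 9.225e+05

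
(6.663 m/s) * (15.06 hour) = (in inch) 1.422e+07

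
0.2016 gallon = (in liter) 0.7631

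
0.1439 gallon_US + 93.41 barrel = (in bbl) 93.41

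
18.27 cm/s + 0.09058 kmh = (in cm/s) 20.79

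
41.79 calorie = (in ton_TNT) 4.179e-08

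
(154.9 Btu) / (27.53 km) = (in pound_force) 1.335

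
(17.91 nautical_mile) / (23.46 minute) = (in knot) 45.81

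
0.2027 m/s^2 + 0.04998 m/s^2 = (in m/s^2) 0.2527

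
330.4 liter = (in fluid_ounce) 1.117e+04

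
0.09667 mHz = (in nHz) 9.667e+04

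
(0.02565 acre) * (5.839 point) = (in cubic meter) 0.2138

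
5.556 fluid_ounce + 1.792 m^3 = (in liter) 1792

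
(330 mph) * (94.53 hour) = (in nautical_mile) 2.711e+04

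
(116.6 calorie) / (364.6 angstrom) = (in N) 1.338e+10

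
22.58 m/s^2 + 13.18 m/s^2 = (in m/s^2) 35.76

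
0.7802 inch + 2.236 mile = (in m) 3599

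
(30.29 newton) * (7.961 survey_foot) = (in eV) 4.587e+20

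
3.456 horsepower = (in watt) 2577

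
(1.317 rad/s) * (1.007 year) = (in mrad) 4.182e+10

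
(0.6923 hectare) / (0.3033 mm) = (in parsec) 7.397e-10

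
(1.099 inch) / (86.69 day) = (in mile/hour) 8.337e-09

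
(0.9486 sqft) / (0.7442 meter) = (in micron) 1.184e+05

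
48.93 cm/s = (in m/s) 0.4893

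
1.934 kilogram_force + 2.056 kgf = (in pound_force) 8.796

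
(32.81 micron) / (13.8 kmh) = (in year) 2.714e-13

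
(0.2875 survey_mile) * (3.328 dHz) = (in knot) 299.3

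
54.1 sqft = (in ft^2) 54.1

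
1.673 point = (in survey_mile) 3.667e-07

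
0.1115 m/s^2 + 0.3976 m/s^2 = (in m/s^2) 0.5091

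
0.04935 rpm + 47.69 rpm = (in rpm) 47.74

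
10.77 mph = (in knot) 9.359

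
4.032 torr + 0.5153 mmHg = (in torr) 4.547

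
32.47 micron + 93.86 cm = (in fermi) 9.386e+14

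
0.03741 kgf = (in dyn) 3.669e+04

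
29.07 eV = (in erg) 4.658e-11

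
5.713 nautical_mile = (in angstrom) 1.058e+14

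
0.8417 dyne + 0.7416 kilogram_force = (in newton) 7.273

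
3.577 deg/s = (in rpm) 0.5962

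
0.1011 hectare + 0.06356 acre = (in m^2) 1268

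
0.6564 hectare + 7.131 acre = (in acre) 8.753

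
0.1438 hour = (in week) 0.000856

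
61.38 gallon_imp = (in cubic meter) 0.279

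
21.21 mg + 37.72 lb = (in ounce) 603.5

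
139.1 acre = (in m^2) 5.629e+05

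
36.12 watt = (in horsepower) 0.04844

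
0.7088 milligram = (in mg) 0.7088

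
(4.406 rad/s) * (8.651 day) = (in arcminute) 1.132e+10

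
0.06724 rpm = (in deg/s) 0.4034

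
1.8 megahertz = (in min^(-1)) 1.08e+08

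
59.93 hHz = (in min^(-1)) 3.596e+05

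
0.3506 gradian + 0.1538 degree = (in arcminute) 28.16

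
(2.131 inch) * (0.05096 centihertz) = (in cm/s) 0.002758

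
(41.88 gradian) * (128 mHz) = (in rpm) 0.8041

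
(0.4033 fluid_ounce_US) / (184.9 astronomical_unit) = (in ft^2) 4.641e-18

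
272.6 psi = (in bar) 18.8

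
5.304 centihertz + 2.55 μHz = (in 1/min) 3.183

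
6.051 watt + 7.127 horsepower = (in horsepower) 7.135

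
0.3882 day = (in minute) 559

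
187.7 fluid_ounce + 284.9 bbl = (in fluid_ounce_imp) 1.594e+06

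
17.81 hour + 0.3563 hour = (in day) 0.7569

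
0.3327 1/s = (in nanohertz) 3.327e+08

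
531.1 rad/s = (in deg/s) 3.043e+04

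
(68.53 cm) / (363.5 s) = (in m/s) 0.001885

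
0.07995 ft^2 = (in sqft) 0.07995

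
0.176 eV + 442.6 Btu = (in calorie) 1.116e+05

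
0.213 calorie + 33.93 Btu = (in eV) 2.234e+23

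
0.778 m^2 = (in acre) 0.0001922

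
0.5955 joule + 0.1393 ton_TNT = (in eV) 3.638e+27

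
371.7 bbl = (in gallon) 1.561e+04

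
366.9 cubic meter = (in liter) 3.669e+05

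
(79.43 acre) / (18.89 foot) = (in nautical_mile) 30.14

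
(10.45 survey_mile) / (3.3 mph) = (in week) 0.01885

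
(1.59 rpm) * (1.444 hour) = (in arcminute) 2.976e+06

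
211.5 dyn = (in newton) 0.002115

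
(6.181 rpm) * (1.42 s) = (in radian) 0.9191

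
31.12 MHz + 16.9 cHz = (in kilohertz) 3.112e+04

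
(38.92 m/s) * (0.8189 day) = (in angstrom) 2.754e+16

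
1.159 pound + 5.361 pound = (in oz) 104.3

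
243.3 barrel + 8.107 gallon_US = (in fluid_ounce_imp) 1.362e+06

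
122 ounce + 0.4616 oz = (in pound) 7.654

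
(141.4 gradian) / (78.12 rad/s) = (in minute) 0.0004739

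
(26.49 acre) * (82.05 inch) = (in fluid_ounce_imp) 7.863e+09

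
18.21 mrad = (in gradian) 1.159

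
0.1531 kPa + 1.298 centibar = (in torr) 10.88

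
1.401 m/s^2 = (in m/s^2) 1.401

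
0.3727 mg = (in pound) 8.217e-07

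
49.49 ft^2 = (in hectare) 0.0004598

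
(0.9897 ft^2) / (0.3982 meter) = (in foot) 0.7576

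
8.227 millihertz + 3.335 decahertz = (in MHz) 3.336e-05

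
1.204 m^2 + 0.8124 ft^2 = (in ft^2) 13.77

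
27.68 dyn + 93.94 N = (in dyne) 9.394e+06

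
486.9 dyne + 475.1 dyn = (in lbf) 0.002163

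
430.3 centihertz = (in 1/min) 258.2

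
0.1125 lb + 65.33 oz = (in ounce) 67.13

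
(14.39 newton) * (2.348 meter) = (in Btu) 0.03202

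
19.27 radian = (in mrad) 1.927e+04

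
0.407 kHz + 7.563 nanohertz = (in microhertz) 4.07e+08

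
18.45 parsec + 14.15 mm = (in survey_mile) 3.538e+14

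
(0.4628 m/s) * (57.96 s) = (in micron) 2.682e+07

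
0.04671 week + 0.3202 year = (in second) 1.013e+07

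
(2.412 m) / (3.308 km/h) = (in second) 2.625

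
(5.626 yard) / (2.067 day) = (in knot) 5.599e-05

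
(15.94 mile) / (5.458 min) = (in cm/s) 7833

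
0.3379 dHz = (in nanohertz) 3.379e+07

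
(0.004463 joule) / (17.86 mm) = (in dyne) 2.499e+04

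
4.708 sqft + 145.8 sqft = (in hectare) 0.001398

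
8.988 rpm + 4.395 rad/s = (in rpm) 50.96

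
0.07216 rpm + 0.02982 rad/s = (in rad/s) 0.03738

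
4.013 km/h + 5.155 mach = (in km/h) 6323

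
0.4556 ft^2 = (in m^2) 0.04233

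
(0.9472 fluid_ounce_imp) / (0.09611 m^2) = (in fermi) 2.8e+11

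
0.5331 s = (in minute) 0.008885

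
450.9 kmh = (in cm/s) 1.252e+04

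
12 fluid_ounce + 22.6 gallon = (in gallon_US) 22.69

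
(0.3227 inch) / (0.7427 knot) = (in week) 3.547e-08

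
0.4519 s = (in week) 7.472e-07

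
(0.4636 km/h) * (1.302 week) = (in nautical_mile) 54.75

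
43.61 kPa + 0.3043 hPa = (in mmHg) 327.3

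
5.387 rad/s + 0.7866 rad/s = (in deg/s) 353.7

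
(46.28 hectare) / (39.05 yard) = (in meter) 1.296e+04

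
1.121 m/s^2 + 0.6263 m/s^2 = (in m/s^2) 1.747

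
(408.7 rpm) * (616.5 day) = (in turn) 3.628e+08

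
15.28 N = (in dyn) 1.528e+06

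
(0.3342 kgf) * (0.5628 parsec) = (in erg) 5.692e+23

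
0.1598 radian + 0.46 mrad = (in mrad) 160.3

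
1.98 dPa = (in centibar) 0.000198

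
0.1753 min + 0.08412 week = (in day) 0.589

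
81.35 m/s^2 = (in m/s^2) 81.35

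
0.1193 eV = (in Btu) 1.812e-23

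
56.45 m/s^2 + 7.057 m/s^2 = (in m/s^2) 63.51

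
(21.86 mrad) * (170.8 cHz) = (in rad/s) 0.03734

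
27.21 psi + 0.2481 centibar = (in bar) 1.879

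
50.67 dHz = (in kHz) 0.005067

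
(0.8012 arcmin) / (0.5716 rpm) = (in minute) 6.489e-05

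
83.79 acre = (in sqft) 3.65e+06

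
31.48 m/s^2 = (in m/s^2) 31.48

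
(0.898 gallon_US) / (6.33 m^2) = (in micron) 537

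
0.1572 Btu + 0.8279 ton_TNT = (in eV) 2.162e+28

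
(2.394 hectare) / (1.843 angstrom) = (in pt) 3.682e+17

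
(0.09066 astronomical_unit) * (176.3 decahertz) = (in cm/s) 2.391e+15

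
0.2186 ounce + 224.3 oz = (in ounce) 224.5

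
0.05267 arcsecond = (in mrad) 0.0002554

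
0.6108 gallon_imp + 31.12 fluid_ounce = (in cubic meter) 0.003697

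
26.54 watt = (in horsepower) 0.03559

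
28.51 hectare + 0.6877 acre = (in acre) 71.14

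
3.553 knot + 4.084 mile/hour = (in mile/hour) 8.173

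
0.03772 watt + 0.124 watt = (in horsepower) 0.0002169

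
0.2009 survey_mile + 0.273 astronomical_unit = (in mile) 2.538e+07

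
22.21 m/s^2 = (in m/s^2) 22.21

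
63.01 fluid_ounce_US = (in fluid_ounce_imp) 65.58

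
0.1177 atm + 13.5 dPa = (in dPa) 1.193e+05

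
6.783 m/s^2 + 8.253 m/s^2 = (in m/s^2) 15.04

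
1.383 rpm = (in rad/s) 0.1448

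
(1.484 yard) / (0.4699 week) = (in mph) 1.068e-05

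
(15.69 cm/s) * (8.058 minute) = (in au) 5.071e-10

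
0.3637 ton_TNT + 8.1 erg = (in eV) 9.498e+27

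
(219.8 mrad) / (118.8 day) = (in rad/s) 2.141e-08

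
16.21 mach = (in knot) 1.073e+04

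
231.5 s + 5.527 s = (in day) 0.002743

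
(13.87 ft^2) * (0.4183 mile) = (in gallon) 2.292e+05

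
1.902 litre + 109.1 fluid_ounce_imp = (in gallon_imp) 1.1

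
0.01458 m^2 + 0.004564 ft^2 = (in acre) 3.708e-06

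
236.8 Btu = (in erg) 2.498e+12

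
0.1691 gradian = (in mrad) 2.656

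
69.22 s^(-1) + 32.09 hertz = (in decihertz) 1013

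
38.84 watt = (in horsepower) 0.05209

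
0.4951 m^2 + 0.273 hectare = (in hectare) 0.273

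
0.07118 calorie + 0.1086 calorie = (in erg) 7.522e+06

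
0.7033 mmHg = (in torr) 0.7033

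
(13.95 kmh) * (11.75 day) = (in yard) 4.302e+06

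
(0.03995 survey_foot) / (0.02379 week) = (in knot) 1.645e-06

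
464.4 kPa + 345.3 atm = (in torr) 2.659e+05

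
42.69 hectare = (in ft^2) 4.595e+06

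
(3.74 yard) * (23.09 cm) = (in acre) 0.0001951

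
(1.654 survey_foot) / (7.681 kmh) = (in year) 7.493e-09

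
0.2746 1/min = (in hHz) 4.577e-05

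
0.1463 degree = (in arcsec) 526.7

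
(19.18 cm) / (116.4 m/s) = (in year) 5.225e-11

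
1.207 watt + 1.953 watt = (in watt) 3.16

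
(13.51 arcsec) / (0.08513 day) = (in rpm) 8.504e-08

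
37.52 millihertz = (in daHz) 0.003752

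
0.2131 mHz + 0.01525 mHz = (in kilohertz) 2.284e-07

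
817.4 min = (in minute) 817.4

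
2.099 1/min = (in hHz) 0.0003498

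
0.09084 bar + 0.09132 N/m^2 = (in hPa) 90.84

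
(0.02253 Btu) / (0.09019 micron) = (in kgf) 2.688e+07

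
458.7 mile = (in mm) 7.382e+08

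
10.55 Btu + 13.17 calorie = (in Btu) 10.6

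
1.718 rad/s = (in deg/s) 98.43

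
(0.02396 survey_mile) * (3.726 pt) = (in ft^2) 0.5456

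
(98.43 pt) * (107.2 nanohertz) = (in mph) 8.327e-09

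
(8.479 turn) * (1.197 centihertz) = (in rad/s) 0.6377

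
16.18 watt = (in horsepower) 0.0217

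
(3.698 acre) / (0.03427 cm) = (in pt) 1.238e+11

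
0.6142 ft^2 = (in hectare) 5.706e-06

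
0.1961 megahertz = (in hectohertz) 1961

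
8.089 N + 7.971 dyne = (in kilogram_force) 0.8249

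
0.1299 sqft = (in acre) 2.982e-06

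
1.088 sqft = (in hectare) 1.011e-05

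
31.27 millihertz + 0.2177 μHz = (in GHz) 3.127e-11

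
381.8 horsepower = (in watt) 2.847e+05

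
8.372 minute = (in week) 0.0008306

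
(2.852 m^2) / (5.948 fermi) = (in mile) 2.979e+11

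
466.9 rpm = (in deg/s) 2801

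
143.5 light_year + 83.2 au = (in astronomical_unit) 9.075e+06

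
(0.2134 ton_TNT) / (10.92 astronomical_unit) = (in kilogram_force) 5.573e-05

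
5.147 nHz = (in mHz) 5.147e-06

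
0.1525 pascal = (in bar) 1.525e-06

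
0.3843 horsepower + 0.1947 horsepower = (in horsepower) 0.579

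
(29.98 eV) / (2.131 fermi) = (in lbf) 0.0005067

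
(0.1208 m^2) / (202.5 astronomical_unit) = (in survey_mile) 2.478e-18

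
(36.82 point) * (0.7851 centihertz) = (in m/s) 0.000102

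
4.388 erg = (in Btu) 4.159e-10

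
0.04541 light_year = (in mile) 2.669e+11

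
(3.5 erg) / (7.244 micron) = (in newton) 0.04832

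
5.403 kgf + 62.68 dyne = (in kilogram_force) 5.403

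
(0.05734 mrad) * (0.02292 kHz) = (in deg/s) 0.0753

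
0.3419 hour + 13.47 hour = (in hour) 13.81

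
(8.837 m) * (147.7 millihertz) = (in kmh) 4.699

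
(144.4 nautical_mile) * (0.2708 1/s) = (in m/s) 7.242e+04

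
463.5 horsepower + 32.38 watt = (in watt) 3.457e+05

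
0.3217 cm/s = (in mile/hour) 0.007196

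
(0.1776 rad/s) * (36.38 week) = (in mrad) 3.908e+09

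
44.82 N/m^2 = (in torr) 0.3362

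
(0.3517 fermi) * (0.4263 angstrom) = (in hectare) 1.499e-30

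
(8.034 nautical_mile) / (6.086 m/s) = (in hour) 0.6791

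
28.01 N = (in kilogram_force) 2.856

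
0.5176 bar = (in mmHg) 388.2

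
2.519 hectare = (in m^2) 2.519e+04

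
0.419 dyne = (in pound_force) 9.419e-07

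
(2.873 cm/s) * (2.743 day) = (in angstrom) 6.809e+13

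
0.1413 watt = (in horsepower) 0.0001895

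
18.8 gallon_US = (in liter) 71.17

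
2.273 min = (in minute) 2.273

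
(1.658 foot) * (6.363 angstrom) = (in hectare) 3.216e-14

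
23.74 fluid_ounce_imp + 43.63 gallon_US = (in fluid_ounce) 5607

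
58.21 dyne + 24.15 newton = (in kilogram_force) 2.463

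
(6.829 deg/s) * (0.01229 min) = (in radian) 0.08789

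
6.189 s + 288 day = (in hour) 6912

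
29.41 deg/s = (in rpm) 4.902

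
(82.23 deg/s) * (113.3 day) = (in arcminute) 4.83e+10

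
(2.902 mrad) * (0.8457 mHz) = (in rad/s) 2.454e-06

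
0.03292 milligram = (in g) 3.292e-05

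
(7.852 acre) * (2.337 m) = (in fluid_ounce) 2.511e+09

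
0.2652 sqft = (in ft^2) 0.2652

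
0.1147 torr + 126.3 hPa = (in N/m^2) 1.265e+04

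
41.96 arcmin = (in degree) 0.6993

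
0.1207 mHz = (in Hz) 0.0001207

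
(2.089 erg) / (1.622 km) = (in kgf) 1.313e-11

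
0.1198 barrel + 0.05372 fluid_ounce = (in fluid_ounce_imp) 670.4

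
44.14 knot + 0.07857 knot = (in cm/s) 2275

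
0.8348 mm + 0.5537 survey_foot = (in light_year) 1.793e-17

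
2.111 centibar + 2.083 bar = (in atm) 2.077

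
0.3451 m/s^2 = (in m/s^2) 0.3451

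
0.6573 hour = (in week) 0.003913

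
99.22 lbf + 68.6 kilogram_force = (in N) 1114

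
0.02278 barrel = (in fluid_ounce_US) 122.5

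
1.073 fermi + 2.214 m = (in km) 0.002214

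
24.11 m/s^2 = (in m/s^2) 24.11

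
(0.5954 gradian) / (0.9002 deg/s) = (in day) 6.89e-06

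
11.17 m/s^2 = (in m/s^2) 11.17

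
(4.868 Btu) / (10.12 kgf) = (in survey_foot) 169.8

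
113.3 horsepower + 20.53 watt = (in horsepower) 113.3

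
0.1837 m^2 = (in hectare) 1.837e-05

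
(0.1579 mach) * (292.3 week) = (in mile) 5.906e+06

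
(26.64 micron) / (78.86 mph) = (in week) 1.249e-12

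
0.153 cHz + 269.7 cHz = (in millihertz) 2699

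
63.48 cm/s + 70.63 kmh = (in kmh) 72.92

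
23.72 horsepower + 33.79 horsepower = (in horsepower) 57.51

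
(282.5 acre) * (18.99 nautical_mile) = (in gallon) 1.062e+13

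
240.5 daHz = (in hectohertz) 24.05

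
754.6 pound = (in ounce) 1.207e+04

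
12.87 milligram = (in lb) 2.837e-05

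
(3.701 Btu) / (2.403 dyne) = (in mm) 1.625e+11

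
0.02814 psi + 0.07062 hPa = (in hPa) 2.011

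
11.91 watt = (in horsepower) 0.01597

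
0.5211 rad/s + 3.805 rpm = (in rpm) 8.781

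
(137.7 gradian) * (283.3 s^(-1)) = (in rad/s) 612.8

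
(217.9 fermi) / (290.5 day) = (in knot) 1.688e-20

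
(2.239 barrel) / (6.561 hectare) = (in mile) 3.371e-09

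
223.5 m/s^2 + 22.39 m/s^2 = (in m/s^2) 245.9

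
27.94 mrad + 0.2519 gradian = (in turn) 0.005077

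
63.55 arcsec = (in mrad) 0.3081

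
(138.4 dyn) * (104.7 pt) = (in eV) 3.191e+14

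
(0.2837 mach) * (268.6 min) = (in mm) 1.557e+09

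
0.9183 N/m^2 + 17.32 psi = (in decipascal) 1.194e+06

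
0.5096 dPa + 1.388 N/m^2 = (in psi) 0.0002087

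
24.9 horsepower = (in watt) 1.857e+04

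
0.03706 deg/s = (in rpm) 0.006177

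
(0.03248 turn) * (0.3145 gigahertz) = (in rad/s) 6.418e+07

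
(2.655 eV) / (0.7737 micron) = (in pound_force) 1.236e-13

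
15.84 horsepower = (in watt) 1.181e+04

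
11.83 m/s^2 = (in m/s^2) 11.83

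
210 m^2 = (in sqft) 2260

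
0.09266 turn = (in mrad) 582.2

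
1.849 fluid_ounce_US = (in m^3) 5.468e-05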